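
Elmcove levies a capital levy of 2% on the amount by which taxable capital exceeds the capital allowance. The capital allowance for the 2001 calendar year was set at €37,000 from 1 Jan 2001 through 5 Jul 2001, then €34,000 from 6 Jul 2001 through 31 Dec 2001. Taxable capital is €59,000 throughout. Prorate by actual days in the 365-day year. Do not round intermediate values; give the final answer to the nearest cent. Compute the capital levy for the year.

1 Jan – 5 Jul 2001: 186 days, exemption €37,000 → (€59,000 − €37,000) × 2% × 186/365 = €224.2192
6 Jul – 31 Dec 2001: 179 days, exemption €34,000 → (€59,000 − €34,000) × 2% × 179/365 = €245.2055
Total = €469.4247

€469.42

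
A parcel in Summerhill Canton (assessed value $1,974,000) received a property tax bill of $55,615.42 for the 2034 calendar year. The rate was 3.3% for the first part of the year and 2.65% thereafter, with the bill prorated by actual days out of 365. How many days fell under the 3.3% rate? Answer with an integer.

94 days

Let d = days at the first rate; then 365 − d days at the second rate.
$1,974,000 × [3.3%·d + 2.65%·(365−d)] / 365 = $55,615.42
Solving gives d = 94, so the new rate took effect on 5 April 2034.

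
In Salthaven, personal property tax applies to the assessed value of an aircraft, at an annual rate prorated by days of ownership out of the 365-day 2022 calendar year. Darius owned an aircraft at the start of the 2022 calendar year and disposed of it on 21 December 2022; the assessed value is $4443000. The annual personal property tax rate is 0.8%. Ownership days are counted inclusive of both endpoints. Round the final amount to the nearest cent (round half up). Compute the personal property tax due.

Days held (1 January – 21 December 2022): 355 out of 365
Tax = $4443000 × 0.8% × 355/365 = $34570.1918

$34570.19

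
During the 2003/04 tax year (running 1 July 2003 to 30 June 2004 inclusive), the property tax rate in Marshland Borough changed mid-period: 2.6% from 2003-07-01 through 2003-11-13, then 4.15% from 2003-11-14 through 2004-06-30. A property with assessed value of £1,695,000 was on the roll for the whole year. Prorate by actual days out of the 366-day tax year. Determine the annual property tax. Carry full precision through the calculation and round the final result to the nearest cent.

2003-07-01 to 2003-11-13: 136 days at 2.6% → £1,695,000 × 2.6% × 136/366 = £16,375.7377
2003-11-14 to 2004-06-30: 230 days at 4.15% → £1,695,000 × 4.15% × 230/366 = £44,204.3033
Total = £60,580.0410

£60,580.04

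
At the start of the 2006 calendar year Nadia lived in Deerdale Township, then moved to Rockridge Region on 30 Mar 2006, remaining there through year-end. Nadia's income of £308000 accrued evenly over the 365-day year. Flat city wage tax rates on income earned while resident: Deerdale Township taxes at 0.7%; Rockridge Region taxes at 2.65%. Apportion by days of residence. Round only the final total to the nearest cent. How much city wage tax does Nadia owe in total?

Deerdale Township, 1 Jan – 29 Mar 2006: 88 days → £308000 × 0.7% × 88/365 = £519.8027
Rockridge Region, 30 Mar – 31 Dec 2006: 277 days → £308000 × 2.65% × 277/365 = £6194.1753
Total = £6713.9781

£6713.98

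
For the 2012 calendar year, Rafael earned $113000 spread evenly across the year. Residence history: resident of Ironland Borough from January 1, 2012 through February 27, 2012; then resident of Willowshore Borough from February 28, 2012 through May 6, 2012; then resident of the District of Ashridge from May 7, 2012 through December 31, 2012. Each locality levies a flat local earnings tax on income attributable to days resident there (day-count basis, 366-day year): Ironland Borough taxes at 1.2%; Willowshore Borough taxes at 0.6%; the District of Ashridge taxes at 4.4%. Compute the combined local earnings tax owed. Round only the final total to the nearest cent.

$3589.45

Ironland Borough, January 1 – February 27, 2012: 58 days → $113000 × 1.2% × 58/366 = $214.8852
Willowshore Borough, February 28 – May 6, 2012: 69 days → $113000 × 0.6% × 69/366 = $127.8197
The District of Ashridge, May 7 – December 31, 2012: 239 days → $113000 × 4.4% × 239/366 = $3246.7432
Total = $3589.4481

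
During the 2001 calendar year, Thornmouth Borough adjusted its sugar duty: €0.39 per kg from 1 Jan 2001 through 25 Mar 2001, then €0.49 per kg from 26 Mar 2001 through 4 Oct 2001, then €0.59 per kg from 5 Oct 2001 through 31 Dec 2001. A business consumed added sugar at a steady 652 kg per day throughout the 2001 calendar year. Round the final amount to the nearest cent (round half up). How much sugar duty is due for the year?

1 Jan – 25 Mar 2001: 84 days × 652 kg/day = 54,768 kg at €0.39/kg → €21359.52
26 Mar – 4 Oct 2001: 193 days × 652 kg/day = 125,836 kg at €0.49/kg → €61659.64
5 Oct – 31 Dec 2001: 88 days × 652 kg/day = 57,376 kg at €0.59/kg → €33851.84

€116871.00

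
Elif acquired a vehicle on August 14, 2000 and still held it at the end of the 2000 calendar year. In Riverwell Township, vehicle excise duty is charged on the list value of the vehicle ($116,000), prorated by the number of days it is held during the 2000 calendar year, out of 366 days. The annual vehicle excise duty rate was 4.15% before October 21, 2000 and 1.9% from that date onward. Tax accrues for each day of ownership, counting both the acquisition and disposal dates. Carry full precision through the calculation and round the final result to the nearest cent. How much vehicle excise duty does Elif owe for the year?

August 14 – October 20, 2000: 68 days at 4.15% → $116,000 × 4.15% × 68/366 = $894.4044
October 21 – December 31, 2000: 72 days at 1.9% → $116,000 × 1.9% × 72/366 = $433.5738
Total = $1,327.9781

$1,327.98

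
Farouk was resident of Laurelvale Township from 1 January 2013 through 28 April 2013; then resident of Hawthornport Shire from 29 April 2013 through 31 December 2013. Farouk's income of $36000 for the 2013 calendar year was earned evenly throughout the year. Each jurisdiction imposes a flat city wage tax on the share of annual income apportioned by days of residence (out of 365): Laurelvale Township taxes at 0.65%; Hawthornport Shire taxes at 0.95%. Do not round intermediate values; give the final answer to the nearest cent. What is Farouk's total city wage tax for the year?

$307.08

Laurelvale Township, 1 January – 28 April 2013: 118 days → $36000 × 0.65% × 118/365 = $75.6493
Hawthornport Shire, 29 April – 31 December 2013: 247 days → $36000 × 0.95% × 247/365 = $231.4356
Total = $307.0849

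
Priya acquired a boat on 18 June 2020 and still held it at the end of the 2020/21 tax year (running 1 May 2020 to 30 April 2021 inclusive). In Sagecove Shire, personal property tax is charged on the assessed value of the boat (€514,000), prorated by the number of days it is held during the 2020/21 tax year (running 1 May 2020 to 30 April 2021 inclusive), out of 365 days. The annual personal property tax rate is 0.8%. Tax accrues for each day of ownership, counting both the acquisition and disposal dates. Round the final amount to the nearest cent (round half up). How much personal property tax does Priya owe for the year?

€3,571.24

Days held (18 June 2020 – 30 April 2021): 317 out of 365
Tax = €514,000 × 0.8% × 317/365 = €3,571.2438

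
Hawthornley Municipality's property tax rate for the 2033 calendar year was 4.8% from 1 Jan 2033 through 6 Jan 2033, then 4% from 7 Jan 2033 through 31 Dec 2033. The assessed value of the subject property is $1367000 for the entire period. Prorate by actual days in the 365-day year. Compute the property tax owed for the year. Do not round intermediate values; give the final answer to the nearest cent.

1 Jan – 6 Jan 2033: 6 days at 4.8% → $1367000 × 4.8% × 6/365 = $1078.6192
7 Jan – 31 Dec 2033: 359 days at 4% → $1367000 × 4% × 359/365 = $53781.1507
Total = $54859.7699

$54859.77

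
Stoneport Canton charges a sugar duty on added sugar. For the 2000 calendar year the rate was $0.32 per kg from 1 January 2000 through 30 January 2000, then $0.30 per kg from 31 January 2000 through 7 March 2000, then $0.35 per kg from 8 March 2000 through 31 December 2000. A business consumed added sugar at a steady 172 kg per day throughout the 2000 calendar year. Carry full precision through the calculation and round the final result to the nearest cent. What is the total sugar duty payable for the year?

$21,560.20

1 January – 30 January 2000: 30 days × 172 kg/day = 5,160 kg at $0.32/kg → $1,651.20
31 January – 7 March 2000: 37 days × 172 kg/day = 6,364 kg at $0.30/kg → $1,909.20
8 March – 31 December 2000: 299 days × 172 kg/day = 51,428 kg at $0.35/kg → $17,999.80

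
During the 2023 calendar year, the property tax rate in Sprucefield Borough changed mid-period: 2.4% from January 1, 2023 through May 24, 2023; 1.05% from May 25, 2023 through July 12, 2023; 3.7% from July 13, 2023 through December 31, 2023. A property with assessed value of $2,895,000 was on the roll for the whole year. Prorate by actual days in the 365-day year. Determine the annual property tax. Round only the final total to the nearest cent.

$81,968.16

January 1 – May 24, 2023: 144 days at 2.4% → $2,895,000 × 2.4% × 144/365 = $27,411.2877
May 25 – July 12, 2023: 49 days at 1.05% → $2,895,000 × 1.05% × 49/365 = $4,080.7603
July 13 – December 31, 2023: 172 days at 3.7% → $2,895,000 × 3.7% × 172/365 = $50,476.1096
Total = $81,968.1575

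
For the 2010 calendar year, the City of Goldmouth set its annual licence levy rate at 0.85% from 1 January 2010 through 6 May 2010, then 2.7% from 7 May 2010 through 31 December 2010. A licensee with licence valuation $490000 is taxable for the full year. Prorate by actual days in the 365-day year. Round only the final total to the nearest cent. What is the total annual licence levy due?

1 January – 6 May 2010: 126 days at 0.85% → $490000 × 0.85% × 126/365 = $1437.7808
7 May – 31 December 2010: 239 days at 2.7% → $490000 × 2.7% × 239/365 = $8662.9315
Total = $10100.7123

$10100.71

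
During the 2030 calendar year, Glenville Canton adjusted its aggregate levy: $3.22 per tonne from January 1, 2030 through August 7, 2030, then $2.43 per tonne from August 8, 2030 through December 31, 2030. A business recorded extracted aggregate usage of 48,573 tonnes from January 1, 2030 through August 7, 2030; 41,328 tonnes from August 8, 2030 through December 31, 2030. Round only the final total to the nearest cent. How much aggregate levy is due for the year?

January 1 – August 7, 2030: 48,573 tonnes at $3.22/tonne → $156405.06
August 8 – December 31, 2030: 41,328 tonnes at $2.43/tonne → $100427.04

$256832.10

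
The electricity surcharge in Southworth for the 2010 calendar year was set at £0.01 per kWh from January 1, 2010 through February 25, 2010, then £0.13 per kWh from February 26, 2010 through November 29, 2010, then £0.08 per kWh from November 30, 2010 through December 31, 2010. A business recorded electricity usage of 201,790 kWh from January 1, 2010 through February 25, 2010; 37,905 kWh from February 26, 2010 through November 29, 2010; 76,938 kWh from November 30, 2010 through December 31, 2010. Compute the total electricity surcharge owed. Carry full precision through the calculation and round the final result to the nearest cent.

£13100.59

January 1 – February 25, 2010: 201,790 kWh at £0.01/kWh → £2017.90
February 26 – November 29, 2010: 37,905 kWh at £0.13/kWh → £4927.65
November 30 – December 31, 2010: 76,938 kWh at £0.08/kWh → £6155.04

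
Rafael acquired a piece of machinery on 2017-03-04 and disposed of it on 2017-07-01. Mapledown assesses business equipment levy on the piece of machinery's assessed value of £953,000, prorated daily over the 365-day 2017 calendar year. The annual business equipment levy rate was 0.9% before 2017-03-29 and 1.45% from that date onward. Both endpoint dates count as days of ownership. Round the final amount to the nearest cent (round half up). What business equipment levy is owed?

£4,184.06

2017-03-04 to 2017-03-28: 25 days at 0.9% → £953,000 × 0.9% × 25/365 = £587.4658
2017-03-29 to 2017-07-01: 95 days at 1.45% → £953,000 × 1.45% × 95/365 = £3,596.5959
Total = £4,184.0616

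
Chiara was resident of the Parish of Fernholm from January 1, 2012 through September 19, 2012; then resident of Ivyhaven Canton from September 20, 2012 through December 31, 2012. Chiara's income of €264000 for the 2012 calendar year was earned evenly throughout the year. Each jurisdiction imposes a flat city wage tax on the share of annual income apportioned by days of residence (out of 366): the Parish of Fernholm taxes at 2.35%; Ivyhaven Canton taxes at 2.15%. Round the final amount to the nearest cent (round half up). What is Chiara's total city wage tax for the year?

The Parish of Fernholm, January 1 – September 19, 2012: 263 days → €264000 × 2.35% × 263/366 = €4458.0656
Ivyhaven Canton, September 20 – December 31, 2012: 103 days → €264000 × 2.15% × 103/366 = €1597.3443
Total = €6055.4098

€6055.41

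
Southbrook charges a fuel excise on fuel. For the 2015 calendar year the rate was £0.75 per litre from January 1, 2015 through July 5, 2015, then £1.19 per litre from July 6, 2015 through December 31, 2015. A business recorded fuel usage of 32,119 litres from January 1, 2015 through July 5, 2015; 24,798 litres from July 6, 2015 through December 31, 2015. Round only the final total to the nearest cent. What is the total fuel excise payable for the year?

January 1 – July 5, 2015: 32,119 litres at £0.75/litre → £24,089.25
July 6 – December 31, 2015: 24,798 litres at £1.19/litre → £29,509.62

£53,598.87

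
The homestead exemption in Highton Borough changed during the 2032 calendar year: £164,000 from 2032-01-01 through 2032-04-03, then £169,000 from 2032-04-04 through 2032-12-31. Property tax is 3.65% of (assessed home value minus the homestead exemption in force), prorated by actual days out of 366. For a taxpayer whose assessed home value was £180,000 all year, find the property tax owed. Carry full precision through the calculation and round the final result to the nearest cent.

2032-01-01 to 2032-04-03: 94 days, exemption £164,000 → (£180,000 − £164,000) × 3.65% × 94/366 = £149.9891
2032-04-04 to 2032-12-31: 272 days, exemption £169,000 → (£180,000 − £169,000) × 3.65% × 272/366 = £298.3825
Total = £448.3716

£448.37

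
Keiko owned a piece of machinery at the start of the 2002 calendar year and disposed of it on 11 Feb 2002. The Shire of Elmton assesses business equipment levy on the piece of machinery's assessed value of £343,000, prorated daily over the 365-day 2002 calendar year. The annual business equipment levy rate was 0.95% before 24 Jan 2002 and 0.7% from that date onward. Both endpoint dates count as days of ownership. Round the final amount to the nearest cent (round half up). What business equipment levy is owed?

1 Jan – 23 Jan 2002: 23 days at 0.95% → £343,000 × 0.95% × 23/365 = £205.3301
24 Jan – 11 Feb 2002: 19 days at 0.7% → £343,000 × 0.7% × 19/365 = £124.9836
Total = £330.3137

£330.31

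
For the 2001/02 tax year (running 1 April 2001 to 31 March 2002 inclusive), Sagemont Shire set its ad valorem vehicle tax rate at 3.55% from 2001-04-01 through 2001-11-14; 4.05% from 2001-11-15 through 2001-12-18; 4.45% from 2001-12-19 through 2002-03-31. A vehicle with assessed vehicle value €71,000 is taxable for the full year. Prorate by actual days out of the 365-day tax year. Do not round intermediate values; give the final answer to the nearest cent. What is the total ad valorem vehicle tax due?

€2,733.89

2001-04-01 to 2001-11-14: 228 days at 3.55% → €71,000 × 3.55% × 228/365 = €1,574.4493
2001-11-15 to 2001-12-18: 34 days at 4.05% → €71,000 × 4.05% × 34/365 = €267.8548
2001-12-19 to 2002-03-31: 103 days at 4.45% → €71,000 × 4.45% × 103/365 = €891.5849
Total = €2,733.8890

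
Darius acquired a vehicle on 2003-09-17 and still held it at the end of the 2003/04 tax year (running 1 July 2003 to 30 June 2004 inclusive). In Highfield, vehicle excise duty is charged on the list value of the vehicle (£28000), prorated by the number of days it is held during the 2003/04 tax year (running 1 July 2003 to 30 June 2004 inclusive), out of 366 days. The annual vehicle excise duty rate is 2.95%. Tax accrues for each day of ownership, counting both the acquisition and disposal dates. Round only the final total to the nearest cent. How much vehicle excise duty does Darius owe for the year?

Days held (2003-09-17 to 2004-06-30): 288 out of 366
Tax = £28000 × 2.95% × 288/366 = £649.9672

£649.97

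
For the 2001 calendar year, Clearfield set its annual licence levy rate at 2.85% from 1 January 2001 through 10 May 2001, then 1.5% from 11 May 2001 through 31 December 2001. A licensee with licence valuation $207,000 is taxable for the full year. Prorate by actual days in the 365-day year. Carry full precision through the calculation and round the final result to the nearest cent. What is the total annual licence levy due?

$4,100.30

1 January – 10 May 2001: 130 days at 2.85% → $207,000 × 2.85% × 130/365 = $2,101.1918
11 May – 31 December 2001: 235 days at 1.5% → $207,000 × 1.5% × 235/365 = $1,999.1096
Total = $4,100.3014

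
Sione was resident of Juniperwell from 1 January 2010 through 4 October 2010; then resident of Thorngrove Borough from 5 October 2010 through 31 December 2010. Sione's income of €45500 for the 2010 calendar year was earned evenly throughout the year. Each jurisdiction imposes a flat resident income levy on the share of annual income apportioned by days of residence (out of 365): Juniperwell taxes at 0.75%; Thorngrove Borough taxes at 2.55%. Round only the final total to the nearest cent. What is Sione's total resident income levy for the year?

€538.71

Juniperwell, 1 January – 4 October 2010: 277 days → €45500 × 0.75% × 277/365 = €258.9760
Thorngrove Borough, 5 October – 31 December 2010: 88 days → €45500 × 2.55% × 88/365 = €279.7315
Total = €538.7075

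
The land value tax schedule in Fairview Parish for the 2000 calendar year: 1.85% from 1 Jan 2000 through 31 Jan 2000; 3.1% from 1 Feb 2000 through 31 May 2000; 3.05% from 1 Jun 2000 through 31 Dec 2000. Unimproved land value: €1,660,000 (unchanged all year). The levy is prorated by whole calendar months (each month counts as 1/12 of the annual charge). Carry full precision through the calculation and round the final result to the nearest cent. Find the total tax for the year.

1 Jan – 31 Jan 2000: 1 month at 1.85% → €1,660,000 × 1.85% × 1/12 = €2,559.1667
1 Feb – 31 May 2000: 4 months at 3.1% → €1,660,000 × 3.1% × 4/12 = €17,153.3333
1 Jun – 31 Dec 2000: 7 months at 3.05% → €1,660,000 × 3.05% × 7/12 = €29,534.1667
Total = €49,246.6667

€49,246.67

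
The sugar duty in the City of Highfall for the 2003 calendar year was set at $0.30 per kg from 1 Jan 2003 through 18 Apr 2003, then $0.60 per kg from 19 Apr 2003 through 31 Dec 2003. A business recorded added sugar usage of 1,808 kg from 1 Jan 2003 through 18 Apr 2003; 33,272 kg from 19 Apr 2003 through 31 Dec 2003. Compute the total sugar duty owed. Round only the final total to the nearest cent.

$20,505.60

1 Jan – 18 Apr 2003: 1,808 kg at $0.30/kg → $542.40
19 Apr – 31 Dec 2003: 33,272 kg at $0.60/kg → $19,963.20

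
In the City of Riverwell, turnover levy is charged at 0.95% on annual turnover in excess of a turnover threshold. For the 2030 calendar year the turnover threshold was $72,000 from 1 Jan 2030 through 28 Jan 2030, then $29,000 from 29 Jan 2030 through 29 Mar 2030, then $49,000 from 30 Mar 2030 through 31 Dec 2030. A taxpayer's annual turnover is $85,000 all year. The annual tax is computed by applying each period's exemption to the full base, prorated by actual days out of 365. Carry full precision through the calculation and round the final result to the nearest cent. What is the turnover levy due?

$356.47

1 Jan – 28 Jan 2030: 28 days, exemption $72,000 → ($85,000 − $72,000) × 0.95% × 28/365 = $9.4740
29 Jan – 29 Mar 2030: 60 days, exemption $29,000 → ($85,000 − $29,000) × 0.95% × 60/365 = $87.4521
30 Mar – 31 Dec 2030: 277 days, exemption $49,000 → ($85,000 − $49,000) × 0.95% × 277/365 = $259.5452
Total = $356.4712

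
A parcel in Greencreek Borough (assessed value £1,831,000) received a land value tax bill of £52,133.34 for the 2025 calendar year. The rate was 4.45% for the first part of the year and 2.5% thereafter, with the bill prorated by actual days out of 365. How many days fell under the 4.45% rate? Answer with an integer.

Let d = days at the first rate; then 365 − d days at the second rate.
£1,831,000 × [4.45%·d + 2.5%·(365−d)] / 365 = £52,133.34
Solving gives d = 65, so the new rate took effect on 7 Mar 2025.

65 days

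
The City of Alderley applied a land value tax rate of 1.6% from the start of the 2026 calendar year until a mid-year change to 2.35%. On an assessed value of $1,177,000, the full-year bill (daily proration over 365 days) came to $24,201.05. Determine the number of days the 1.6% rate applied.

Let d = days at the first rate; then 365 − d days at the second rate.
$1,177,000 × [1.6%·d + 2.35%·(365−d)] / 365 = $24,201.05
Solving gives d = 143, so the new rate took effect on May 24, 2026.

143 days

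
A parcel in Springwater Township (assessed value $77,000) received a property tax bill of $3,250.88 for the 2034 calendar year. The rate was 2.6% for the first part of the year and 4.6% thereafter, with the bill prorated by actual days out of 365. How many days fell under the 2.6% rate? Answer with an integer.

Let d = days at the first rate; then 365 − d days at the second rate.
$77,000 × [2.6%·d + 4.6%·(365−d)] / 365 = $3,250.88
Solving gives d = 69, so the new rate took effect on 11 March 2034.

69 days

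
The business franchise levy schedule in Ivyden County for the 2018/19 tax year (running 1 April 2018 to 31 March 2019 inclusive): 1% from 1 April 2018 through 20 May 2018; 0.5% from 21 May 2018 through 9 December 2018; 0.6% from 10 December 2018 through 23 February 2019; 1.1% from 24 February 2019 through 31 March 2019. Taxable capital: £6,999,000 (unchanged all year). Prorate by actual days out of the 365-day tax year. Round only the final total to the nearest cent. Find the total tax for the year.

1 April – 20 May 2018: 50 days at 1% → £6,999,000 × 1% × 50/365 = £9,587.6712
21 May – 9 December 2018: 203 days at 0.5% → £6,999,000 × 0.5% × 203/365 = £19,462.9726
10 December 2018 – 23 February 2019: 76 days at 0.6% → £6,999,000 × 0.6% × 76/365 = £8,743.9562
24 February – 31 March 2019: 36 days at 1.1% → £6,999,000 × 1.1% × 36/365 = £7,593.4356
Total = £45,388.0356

£45,388.04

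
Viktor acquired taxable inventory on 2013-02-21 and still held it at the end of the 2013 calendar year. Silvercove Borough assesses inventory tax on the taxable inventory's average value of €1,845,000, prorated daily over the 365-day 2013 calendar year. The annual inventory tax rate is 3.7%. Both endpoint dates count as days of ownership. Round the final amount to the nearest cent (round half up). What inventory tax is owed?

Days held (2013-02-21 to 2013-12-31): 314 out of 365
Tax = €1,845,000 × 3.7% × 314/365 = €58,726.6027

€58,726.60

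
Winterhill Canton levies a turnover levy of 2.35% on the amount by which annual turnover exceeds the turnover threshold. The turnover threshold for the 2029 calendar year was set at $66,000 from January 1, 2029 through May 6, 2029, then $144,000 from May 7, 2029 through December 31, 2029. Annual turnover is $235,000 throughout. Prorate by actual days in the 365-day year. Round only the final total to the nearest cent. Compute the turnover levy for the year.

$2,771.26

January 1 – May 6, 2029: 126 days, exemption $66,000 → ($235,000 − $66,000) × 2.35% × 126/365 = $1,370.9836
May 7 – December 31, 2029: 239 days, exemption $144,000 → ($235,000 − $144,000) × 2.35% × 239/365 = $1,400.2781
Total = $2,771.2616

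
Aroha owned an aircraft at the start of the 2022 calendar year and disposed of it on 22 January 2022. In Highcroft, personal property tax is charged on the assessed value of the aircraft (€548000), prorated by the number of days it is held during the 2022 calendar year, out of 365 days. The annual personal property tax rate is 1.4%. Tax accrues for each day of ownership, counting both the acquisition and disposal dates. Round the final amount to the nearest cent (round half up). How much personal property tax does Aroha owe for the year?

€462.42

Days held (1 January – 22 January 2022): 22 out of 365
Tax = €548000 × 1.4% × 22/365 = €462.4219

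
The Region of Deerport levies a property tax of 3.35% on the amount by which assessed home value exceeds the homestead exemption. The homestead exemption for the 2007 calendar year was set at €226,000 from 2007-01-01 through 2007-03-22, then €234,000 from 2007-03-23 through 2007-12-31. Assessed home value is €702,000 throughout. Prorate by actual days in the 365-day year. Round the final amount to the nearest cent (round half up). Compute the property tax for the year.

€15,737.47

2007-01-01 to 2007-03-22: 81 days, exemption €226,000 → (€702,000 − €226,000) × 3.35% × 81/365 = €3,538.7014
2007-03-23 to 2007-12-31: 284 days, exemption €234,000 → (€702,000 − €234,000) × 3.35% × 284/365 = €12,198.7726
Total = €15,737.4740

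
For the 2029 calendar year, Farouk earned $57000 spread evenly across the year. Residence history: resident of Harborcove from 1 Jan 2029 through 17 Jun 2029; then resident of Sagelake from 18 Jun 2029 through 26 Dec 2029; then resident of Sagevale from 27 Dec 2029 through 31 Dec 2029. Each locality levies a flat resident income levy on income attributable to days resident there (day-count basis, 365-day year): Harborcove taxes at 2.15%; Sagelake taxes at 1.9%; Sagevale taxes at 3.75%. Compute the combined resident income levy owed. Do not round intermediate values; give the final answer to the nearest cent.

$1163.03

Harborcove, 1 Jan – 17 Jun 2029: 168 days → $57000 × 2.15% × 168/365 = $564.0658
Sagelake, 18 Jun – 26 Dec 2029: 192 days → $57000 × 1.9% × 192/365 = $569.6877
Sagevale, 27 Dec – 31 Dec 2029: 5 days → $57000 × 3.75% × 5/365 = $29.2808
Total = $1163.0342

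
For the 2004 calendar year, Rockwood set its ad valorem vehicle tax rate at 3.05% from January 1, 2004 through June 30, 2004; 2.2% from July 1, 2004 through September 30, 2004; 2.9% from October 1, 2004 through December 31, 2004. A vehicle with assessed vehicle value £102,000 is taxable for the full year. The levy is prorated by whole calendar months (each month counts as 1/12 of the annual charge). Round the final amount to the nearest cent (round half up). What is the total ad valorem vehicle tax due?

January 1 – June 30, 2004: 6 months at 3.05% → £102,000 × 3.05% × 6/12 = £1,555.5000
July 1 – September 30, 2004: 3 months at 2.2% → £102,000 × 2.2% × 3/12 = £561.0000
October 1 – December 31, 2004: 3 months at 2.9% → £102,000 × 2.9% × 3/12 = £739.5000
Total = £2,856.0000

£2,856.00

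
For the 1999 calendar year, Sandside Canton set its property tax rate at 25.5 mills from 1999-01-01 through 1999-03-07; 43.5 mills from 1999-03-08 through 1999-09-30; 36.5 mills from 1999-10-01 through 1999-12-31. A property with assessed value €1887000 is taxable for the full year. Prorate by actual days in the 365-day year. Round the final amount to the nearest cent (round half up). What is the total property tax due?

€72613.31

1999-01-01 to 1999-03-07: 66 days at 25.5 mills → €1887000 × 2.55% × 66/365 = €8700.8795
1999-03-08 to 1999-09-30: 207 days at 43.5 mills → €1887000 × 4.35% × 207/365 = €46552.0315
1999-10-01 to 1999-12-31: 92 days at 36.5 mills → €1887000 × 3.65% × 92/365 = €17360.4000
Total = €72613.3110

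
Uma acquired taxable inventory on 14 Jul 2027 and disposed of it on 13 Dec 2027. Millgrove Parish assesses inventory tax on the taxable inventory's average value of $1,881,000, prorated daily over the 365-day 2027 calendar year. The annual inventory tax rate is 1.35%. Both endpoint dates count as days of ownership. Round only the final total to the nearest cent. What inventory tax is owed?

$10,644.40

Days held (14 Jul – 13 Dec 2027): 153 out of 365
Tax = $1,881,000 × 1.35% × 153/365 = $10,644.3986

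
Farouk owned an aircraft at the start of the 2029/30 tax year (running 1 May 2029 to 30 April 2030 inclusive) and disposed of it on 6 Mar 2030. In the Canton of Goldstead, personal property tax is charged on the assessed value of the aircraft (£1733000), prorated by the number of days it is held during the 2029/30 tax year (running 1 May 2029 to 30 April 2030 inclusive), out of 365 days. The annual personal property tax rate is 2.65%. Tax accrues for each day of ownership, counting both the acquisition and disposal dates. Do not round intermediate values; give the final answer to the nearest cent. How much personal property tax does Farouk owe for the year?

£39004.37

Days held (1 May 2029 – 6 Mar 2030): 310 out of 365
Tax = £1733000 × 2.65% × 310/365 = £39004.3699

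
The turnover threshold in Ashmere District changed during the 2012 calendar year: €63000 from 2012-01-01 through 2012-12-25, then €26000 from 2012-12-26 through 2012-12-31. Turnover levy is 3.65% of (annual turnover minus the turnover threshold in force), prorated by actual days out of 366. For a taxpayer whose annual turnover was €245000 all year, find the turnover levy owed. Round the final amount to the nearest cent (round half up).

€6665.14

2012-01-01 to 2012-12-25: 360 days, exemption €63000 → (€245000 − €63000) × 3.65% × 360/366 = €6534.0984
2012-12-26 to 2012-12-31: 6 days, exemption €26000 → (€245000 − €26000) × 3.65% × 6/366 = €131.0410
Total = €6665.1393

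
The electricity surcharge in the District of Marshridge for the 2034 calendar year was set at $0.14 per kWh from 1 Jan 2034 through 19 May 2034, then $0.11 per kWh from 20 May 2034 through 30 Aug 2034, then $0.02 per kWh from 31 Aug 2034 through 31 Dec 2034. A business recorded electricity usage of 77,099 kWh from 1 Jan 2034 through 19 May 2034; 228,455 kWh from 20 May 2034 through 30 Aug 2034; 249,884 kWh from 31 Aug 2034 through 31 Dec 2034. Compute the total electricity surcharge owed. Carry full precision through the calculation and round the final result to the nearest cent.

$40,921.59

1 Jan – 19 May 2034: 77,099 kWh at $0.14/kWh → $10,793.86
20 May – 30 Aug 2034: 228,455 kWh at $0.11/kWh → $25,130.05
31 Aug – 31 Dec 2034: 249,884 kWh at $0.02/kWh → $4,997.68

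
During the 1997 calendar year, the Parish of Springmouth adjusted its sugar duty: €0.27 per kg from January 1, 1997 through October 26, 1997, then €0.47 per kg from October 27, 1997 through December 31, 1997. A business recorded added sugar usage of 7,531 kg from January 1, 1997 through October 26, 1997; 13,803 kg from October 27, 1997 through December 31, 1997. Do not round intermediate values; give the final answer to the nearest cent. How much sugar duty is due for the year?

€8520.78

January 1 – October 26, 1997: 7,531 kg at €0.27/kg → €2033.37
October 27 – December 31, 1997: 13,803 kg at €0.47/kg → €6487.41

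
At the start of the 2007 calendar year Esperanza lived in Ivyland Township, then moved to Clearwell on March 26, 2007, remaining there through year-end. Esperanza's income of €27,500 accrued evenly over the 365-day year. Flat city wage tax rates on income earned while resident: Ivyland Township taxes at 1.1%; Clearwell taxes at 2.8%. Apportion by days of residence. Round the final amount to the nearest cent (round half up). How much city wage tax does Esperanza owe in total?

Ivyland Township, January 1 – March 25, 2007: 84 days → €27,500 × 1.1% × 84/365 = €69.6164
Clearwell, March 26 – December 31, 2007: 281 days → €27,500 × 2.8% × 281/365 = €592.7945
Total = €662.4110

€662.41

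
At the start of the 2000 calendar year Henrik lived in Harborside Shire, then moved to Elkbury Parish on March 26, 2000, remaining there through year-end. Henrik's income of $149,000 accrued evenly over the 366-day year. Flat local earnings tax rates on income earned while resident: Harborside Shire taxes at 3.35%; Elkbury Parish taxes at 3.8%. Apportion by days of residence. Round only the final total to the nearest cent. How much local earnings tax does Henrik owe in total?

$5,506.28

Harborside Shire, January 1 – March 25, 2000: 85 days → $149,000 × 3.35% × 85/366 = $1,159.2281
Elkbury Parish, March 26 – December 31, 2000: 281 days → $149,000 × 3.8% × 281/366 = $4,347.0546
Total = $5,506.2828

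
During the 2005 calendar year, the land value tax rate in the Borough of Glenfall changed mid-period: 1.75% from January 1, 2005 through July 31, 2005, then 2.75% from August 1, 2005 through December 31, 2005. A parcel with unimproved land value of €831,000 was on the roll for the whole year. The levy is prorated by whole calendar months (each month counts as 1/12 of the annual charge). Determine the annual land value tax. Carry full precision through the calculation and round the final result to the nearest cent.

January 1 – July 31, 2005: 7 months at 1.75% → €831,000 × 1.75% × 7/12 = €8,483.1250
August 1 – December 31, 2005: 5 months at 2.75% → €831,000 × 2.75% × 5/12 = €9,521.8750
Total = €18,005.0000

€18,005.00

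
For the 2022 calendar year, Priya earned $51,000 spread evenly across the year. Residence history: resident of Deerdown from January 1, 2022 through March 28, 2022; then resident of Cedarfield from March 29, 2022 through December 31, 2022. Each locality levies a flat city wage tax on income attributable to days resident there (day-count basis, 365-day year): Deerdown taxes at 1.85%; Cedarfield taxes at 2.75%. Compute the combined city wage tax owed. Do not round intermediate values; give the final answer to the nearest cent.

$1,293.09

Deerdown, January 1 – March 28, 2022: 87 days → $51,000 × 1.85% × 87/365 = $224.8890
Cedarfield, March 29 – December 31, 2022: 278 days → $51,000 × 2.75% × 278/365 = $1,068.2055
Total = $1,293.0945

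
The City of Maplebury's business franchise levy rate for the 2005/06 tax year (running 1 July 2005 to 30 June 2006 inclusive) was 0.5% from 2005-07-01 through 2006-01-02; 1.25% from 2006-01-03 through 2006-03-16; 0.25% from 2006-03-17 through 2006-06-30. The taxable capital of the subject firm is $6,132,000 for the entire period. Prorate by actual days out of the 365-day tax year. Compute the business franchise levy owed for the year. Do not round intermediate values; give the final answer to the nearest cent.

$35,406.00

2005-07-01 to 2006-01-02: 186 days at 0.5% → $6,132,000 × 0.5% × 186/365 = $15,624.0000
2006-01-03 to 2006-03-16: 73 days at 1.25% → $6,132,000 × 1.25% × 73/365 = $15,330.0000
2006-03-17 to 2006-06-30: 106 days at 0.25% → $6,132,000 × 0.25% × 106/365 = $4,452.0000
Total = $35,406.0000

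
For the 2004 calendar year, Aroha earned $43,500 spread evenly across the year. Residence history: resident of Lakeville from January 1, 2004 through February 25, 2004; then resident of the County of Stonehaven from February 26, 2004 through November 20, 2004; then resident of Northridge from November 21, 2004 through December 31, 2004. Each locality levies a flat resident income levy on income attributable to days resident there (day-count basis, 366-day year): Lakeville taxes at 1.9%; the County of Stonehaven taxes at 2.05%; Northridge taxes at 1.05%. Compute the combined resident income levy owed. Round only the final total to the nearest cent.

$833.04

Lakeville, January 1 – February 25, 2004: 56 days → $43,500 × 1.9% × 56/366 = $126.4590
The County of Stonehaven, February 26 – November 20, 2004: 269 days → $43,500 × 2.05% × 269/366 = $655.4119
Northridge, November 21 – December 31, 2004: 41 days → $43,500 × 1.05% × 41/366 = $51.1660
Total = $833.0369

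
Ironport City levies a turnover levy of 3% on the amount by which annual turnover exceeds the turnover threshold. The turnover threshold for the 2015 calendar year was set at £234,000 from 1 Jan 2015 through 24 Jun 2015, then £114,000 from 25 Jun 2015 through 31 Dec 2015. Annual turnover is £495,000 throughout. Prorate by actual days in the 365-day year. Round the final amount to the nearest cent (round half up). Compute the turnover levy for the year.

1 Jan – 24 Jun 2015: 175 days, exemption £234,000 → (£495,000 − £234,000) × 3% × 175/365 = £3,754.1096
25 Jun – 31 Dec 2015: 190 days, exemption £114,000 → (£495,000 − £114,000) × 3% × 190/365 = £5,949.8630
Total = £9,703.9726

£9,703.97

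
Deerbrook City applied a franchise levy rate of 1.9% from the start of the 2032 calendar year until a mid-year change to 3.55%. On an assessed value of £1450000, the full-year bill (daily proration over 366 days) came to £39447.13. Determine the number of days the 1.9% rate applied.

Let d = days at the first rate; then 366 − d days at the second rate.
£1450000 × [1.9%·d + 3.55%·(366−d)] / 366 = £39447.13
Solving gives d = 184, so the new rate took effect on July 3, 2032.

184 days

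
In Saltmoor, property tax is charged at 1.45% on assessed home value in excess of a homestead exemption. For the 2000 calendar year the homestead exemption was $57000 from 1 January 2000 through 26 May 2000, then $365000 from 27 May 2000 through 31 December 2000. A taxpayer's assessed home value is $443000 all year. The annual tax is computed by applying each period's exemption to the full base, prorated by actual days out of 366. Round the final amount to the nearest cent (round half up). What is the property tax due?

$2924.72

1 January – 26 May 2000: 147 days, exemption $57000 → ($443000 − $57000) × 1.45% × 147/366 = $2247.9754
27 May – 31 December 2000: 219 days, exemption $365000 → ($443000 − $365000) × 1.45% × 219/366 = $676.7459
Total = $2924.7213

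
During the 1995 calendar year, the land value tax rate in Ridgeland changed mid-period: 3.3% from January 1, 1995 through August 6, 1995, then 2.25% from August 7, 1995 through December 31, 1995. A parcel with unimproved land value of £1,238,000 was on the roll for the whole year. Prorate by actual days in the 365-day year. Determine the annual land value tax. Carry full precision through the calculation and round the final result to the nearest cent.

£35,618.79

January 1 – August 6, 1995: 218 days at 3.3% → £1,238,000 × 3.3% × 218/365 = £24,400.4712
August 7 – December 31, 1995: 147 days at 2.25% → £1,238,000 × 2.25% × 147/365 = £11,218.3151
Total = £35,618.7863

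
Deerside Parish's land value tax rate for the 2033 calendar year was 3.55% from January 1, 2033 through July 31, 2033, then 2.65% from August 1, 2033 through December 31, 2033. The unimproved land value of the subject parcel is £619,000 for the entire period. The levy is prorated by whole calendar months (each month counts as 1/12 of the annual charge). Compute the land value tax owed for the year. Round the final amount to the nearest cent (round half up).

£19,653.25

January 1 – July 31, 2033: 7 months at 3.55% → £619,000 × 3.55% × 7/12 = £12,818.4583
August 1 – December 31, 2033: 5 months at 2.65% → £619,000 × 2.65% × 5/12 = £6,834.7917
Total = £19,653.2500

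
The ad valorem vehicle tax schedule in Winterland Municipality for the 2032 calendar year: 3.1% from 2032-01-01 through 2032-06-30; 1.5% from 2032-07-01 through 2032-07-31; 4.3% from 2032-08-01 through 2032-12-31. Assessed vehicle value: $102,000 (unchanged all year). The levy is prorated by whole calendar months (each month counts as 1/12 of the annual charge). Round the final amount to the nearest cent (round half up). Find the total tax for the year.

$3,536.00

2032-01-01 to 2032-06-30: 6 months at 3.1% → $102,000 × 3.1% × 6/12 = $1,581.0000
2032-07-01 to 2032-07-31: 1 month at 1.5% → $102,000 × 1.5% × 1/12 = $127.5000
2032-08-01 to 2032-12-31: 5 months at 4.3% → $102,000 × 4.3% × 5/12 = $1,827.5000
Total = $3,536.0000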